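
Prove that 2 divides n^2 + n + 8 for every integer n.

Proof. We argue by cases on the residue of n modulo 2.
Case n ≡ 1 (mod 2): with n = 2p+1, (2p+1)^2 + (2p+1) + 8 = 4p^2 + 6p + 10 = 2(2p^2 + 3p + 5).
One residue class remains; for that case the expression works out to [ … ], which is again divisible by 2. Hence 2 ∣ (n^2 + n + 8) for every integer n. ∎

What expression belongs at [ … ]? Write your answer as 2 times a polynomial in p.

2(2p^2 + p + 4)

The residues treated are {1}, so the missing case is n ≡ 0 (mod 2); write n = 2p.
Then (2p)^2 + (2p) + 8 = 4p^2 + 2p + 8 = 2(2p^2 + p + 4).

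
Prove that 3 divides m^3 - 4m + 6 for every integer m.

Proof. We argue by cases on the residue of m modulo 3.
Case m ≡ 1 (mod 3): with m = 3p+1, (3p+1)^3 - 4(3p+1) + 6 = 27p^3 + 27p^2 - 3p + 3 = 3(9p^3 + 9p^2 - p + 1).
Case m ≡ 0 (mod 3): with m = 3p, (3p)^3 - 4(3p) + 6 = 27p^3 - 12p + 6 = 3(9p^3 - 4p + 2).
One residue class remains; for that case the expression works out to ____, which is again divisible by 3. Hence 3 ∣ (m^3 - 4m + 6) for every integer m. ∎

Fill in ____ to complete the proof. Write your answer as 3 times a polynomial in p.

The residues treated are {1, 0}, so the missing case is m ≡ 2 (mod 3); write m = 3p+2.
Then (3p+2)^3 - 4(3p+2) + 6 = 27p^3 + 54p^2 + 24p + 6 = 3(9p^3 + 18p^2 + 8p + 2).

3(9p^3 + 18p^2 + 8p + 2)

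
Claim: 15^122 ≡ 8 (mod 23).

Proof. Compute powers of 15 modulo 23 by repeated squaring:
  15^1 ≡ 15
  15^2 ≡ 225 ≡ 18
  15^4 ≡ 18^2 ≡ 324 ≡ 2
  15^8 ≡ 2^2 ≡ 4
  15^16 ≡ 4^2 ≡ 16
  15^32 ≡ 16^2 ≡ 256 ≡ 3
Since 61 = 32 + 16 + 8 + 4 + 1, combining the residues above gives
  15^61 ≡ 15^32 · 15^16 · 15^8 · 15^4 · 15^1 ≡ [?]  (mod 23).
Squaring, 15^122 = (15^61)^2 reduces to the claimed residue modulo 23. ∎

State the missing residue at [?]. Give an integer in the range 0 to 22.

Multiply the listed residues: 3 · 16 · 4 · 2 · 15 = 48 → 192 → 384 → 5760.
Reducing modulo 23: 5760 = 250·23 + 10, so 15^61 ≡ 10.

10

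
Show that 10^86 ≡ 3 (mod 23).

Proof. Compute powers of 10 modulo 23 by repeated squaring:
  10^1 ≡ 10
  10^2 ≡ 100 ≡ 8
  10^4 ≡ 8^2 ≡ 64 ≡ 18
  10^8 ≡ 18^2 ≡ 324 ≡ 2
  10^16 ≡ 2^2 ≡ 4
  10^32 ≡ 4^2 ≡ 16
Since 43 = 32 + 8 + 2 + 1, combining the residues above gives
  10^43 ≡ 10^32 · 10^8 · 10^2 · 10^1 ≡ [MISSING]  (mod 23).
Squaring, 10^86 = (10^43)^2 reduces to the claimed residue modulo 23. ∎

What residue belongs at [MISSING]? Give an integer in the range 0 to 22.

10^32 · 10^8 · 10^2 · 10^1 ≡ 16 · 2 · 8 · 10 = 2560.
2560 mod 23 = 7, so 10^43 ≡ 7 (mod 23).

7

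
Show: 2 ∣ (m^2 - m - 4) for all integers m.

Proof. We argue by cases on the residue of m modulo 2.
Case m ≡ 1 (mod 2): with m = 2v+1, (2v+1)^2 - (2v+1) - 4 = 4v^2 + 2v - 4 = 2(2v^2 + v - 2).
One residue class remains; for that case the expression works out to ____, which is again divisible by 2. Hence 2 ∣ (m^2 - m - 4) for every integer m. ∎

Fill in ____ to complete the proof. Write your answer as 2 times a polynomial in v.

2(2v^2 - v - 2)

Only m ≡ 0 (mod 2) is unaccounted for. Put m = 2v:
(2v)^2 - (2v) - 4 expands to 4v^2 - 2v - 4,
and factoring out 2 leaves 2(2v^2 - v - 2).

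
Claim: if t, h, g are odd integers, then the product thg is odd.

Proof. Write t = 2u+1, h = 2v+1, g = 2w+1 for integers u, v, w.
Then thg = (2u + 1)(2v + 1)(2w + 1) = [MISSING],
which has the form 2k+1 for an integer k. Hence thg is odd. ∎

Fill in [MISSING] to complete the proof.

2(4uvw + 2uv + 2uw + u + 2vw + v + w) + 1

Expanding: (2u + 1)(2v + 1)(2w + 1) = 8uvw + 4uv + 4uw + 2u + 4vw + 2v + 2w + 1.
Every term except the constant is even, so this is 2(4uvw + 2uv + 2uw + u + 2vw + v + w) + 1,
and 4uvw + 2uv + 2uw + u + 2vw + v + w ∈ ℤ gives the required form.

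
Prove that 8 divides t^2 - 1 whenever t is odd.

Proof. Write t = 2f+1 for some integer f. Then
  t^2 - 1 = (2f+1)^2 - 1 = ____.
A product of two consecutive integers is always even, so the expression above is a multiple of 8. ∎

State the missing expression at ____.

4f(f + 1)

(2f+1)^2 - 1 = 4f^2 + 4f + 1 - 1 = 4f^2 + 4f = 4f(f+1).
Since f and f+1 are consecutive, f(f+1) is even, and 4·(even) is a multiple of 8.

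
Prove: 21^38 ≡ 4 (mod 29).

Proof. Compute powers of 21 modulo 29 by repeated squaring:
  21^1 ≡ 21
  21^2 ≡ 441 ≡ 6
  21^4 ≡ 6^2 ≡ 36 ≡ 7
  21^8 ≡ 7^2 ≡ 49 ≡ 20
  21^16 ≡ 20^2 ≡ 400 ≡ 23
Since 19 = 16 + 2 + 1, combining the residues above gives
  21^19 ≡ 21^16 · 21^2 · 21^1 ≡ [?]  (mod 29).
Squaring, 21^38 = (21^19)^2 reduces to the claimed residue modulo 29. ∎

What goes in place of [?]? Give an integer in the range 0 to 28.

Multiply the listed residues: 23 · 6 · 21 = 138 → 2898.
Reducing modulo 29: 2898 = 99·29 + 27, so 21^19 ≡ 27.

27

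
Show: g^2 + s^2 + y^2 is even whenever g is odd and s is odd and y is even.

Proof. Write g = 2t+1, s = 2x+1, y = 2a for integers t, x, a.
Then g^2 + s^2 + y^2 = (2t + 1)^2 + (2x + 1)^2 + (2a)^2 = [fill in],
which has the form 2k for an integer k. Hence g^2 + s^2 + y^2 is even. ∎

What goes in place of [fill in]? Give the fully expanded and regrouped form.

2(2a^2 + 2t^2 + 2t + 2x^2 + 2x + 1)

(2t + 1)^2 + (2x + 1)^2 + (2a)^2 = 4a^2 + 4t^2 + 4t + 4x^2 + 4x + 2
= 2(2a^2 + 2t^2 + 2t + 2x^2 + 2x + 1).
Since 2a^2 + 2t^2 + 2t + 2x^2 + 2x + 1 is an integer, the sum of squares is of the form 2k for an integer k.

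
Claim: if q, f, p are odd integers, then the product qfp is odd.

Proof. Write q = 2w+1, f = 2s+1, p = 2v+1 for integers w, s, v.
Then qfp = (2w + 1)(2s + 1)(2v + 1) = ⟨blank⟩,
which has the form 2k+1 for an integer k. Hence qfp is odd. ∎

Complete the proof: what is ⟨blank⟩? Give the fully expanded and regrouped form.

Expanding: (2w + 1)(2s + 1)(2v + 1) = 8svw + 4sv + 4sw + 2s + 4vw + 2v + 2w + 1.
Every term except the constant is even, so this is 2(4svw + 2sv + 2sw + s + 2vw + v + w) + 1,
and 4svw + 2sv + 2sw + s + 2vw + v + w ∈ ℤ gives the required form.

2(4svw + 2sv + 2sw + s + 2vw + v + w) + 1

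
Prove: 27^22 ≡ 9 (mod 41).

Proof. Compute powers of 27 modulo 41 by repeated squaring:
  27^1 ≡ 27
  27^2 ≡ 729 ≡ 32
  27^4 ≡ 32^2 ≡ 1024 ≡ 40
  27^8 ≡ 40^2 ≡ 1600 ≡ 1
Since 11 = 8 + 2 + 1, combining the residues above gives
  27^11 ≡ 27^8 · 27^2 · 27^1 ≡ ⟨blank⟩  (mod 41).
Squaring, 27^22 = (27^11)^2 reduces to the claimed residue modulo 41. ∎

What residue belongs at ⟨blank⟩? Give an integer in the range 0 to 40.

Multiply the listed residues: 1 · 32 · 27 = 32 → 864.
Reducing modulo 41: 864 = 21·41 + 3, so 27^11 ≡ 3.

3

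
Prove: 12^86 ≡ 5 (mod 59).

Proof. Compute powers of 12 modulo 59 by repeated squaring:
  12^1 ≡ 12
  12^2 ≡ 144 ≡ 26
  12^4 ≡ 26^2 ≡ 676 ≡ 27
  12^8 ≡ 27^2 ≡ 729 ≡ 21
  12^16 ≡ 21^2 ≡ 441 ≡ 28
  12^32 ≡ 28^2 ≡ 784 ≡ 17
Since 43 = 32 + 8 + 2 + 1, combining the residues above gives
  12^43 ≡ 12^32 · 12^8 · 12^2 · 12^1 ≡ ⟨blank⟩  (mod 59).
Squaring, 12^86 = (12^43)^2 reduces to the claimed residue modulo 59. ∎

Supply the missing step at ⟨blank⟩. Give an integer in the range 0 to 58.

Multiply the listed residues: 17 · 21 · 26 · 12 = 357 → 9282 → 111384.
Reducing modulo 59: 111384 = 1887·59 + 51, so 12^43 ≡ 51.

51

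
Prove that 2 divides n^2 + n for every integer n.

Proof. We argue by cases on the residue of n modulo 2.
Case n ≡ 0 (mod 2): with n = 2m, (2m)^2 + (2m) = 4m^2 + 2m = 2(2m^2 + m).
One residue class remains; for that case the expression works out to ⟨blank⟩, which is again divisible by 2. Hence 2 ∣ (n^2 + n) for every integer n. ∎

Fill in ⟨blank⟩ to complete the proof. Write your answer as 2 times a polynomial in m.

2(2m^2 + 3m + 1)

The residues treated are {0}, so the missing case is n ≡ 1 (mod 2); write n = 2m+1.
Then (2m+1)^2 + (2m+1) = 4m^2 + 6m + 2 = 2(2m^2 + 3m + 1).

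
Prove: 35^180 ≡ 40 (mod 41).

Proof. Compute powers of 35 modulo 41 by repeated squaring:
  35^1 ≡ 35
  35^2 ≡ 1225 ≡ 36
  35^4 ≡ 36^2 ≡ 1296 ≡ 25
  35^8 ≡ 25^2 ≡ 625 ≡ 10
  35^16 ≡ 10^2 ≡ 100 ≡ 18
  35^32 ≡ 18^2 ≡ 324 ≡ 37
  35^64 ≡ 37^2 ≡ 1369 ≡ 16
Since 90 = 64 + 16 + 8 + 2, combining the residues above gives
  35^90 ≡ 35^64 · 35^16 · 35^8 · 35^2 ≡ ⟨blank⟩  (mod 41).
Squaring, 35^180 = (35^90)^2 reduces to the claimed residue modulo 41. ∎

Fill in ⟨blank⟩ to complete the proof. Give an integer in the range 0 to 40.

32

Multiply the listed residues: 16 · 18 · 10 · 36 = 288 → 2880 → 103680.
Reducing modulo 41: 103680 = 2528·41 + 32, so 35^90 ≡ 32.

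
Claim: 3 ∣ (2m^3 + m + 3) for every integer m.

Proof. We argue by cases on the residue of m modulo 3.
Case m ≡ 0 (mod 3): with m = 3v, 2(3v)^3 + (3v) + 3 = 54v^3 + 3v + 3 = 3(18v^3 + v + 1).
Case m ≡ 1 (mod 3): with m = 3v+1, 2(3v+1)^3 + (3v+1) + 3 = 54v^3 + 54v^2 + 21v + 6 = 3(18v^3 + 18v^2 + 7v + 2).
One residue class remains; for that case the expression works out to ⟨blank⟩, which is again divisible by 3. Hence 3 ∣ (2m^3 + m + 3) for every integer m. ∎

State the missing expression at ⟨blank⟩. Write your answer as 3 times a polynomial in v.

Only m ≡ 2 (mod 3) is unaccounted for. Put m = 3v+2:
2(3v+2)^3 + (3v+2) + 3 expands to 54v^3 + 108v^2 + 75v + 21,
and factoring out 3 leaves 3(18v^3 + 36v^2 + 25v + 7).

3(18v^3 + 36v^2 + 25v + 7)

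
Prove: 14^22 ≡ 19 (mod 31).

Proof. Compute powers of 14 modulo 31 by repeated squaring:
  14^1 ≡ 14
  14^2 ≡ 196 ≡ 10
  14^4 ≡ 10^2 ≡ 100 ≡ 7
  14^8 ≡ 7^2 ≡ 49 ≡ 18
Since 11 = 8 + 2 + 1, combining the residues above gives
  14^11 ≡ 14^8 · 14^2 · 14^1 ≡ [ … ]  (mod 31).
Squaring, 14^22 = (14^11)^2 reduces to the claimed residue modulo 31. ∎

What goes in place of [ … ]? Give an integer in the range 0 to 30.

Multiply the listed residues: 18 · 10 · 14 = 180 → 2520.
Reducing modulo 31: 2520 = 81·31 + 9, so 14^11 ≡ 9.

9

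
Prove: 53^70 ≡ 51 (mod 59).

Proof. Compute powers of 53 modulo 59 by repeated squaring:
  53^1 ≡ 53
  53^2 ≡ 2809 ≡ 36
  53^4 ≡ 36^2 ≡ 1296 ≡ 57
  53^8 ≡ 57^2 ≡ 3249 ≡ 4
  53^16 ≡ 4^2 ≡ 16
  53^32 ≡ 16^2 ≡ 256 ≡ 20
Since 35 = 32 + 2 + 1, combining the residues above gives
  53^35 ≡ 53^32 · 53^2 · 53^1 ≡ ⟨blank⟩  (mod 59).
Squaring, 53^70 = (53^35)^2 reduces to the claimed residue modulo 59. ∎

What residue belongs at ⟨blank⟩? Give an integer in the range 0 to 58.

53^32 · 53^2 · 53^1 ≡ 20 · 36 · 53 = 38160.
38160 mod 59 = 46, so 53^35 ≡ 46 (mod 59).

46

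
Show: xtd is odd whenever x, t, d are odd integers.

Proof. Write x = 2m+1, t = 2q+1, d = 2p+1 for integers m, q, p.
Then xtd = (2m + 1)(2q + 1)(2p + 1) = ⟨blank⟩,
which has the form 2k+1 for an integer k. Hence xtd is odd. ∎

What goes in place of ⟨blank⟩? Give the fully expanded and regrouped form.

Expanding: (2m + 1)(2q + 1)(2p + 1) = 8mpq + 4mp + 4mq + 2m + 4pq + 2p + 2q + 1.
Every term except the constant is even, so this is 2(4mpq + 2mp + 2mq + m + 2pq + p + q) + 1,
and 4mpq + 2mp + 2mq + m + 2pq + p + q ∈ ℤ gives the required form.

2(4mpq + 2mp + 2mq + m + 2pq + p + q) + 1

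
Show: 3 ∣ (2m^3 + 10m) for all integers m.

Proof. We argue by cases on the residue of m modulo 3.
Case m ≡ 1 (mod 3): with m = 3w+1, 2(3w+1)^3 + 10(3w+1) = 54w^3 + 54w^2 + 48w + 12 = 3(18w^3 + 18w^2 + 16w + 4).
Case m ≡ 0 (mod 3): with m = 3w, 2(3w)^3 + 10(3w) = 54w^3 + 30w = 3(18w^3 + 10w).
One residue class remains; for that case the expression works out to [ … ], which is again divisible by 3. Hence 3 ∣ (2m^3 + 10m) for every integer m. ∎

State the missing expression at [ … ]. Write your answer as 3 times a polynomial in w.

3(18w^3 + 36w^2 + 34w + 12)

Only m ≡ 2 (mod 3) is unaccounted for. Put m = 3w+2:
2(3w+2)^3 + 10(3w+2) expands to 54w^3 + 108w^2 + 102w + 36,
and factoring out 3 leaves 3(18w^3 + 36w^2 + 34w + 12).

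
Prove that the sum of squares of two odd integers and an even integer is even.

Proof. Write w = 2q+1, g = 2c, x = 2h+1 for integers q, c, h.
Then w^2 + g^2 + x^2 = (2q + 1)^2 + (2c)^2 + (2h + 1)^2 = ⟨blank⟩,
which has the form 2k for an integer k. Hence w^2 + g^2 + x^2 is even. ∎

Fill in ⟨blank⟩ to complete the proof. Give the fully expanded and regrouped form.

(2q + 1)^2 + (2c)^2 + (2h + 1)^2 = 4c^2 + 4h^2 + 4h + 4q^2 + 4q + 2
= 2(2c^2 + 2h^2 + 2h + 2q^2 + 2q + 1).
Since 2c^2 + 2h^2 + 2h + 2q^2 + 2q + 1 is an integer, the sum of squares is of the form 2k for an integer k.

2(2c^2 + 2h^2 + 2h + 2q^2 + 2q + 1)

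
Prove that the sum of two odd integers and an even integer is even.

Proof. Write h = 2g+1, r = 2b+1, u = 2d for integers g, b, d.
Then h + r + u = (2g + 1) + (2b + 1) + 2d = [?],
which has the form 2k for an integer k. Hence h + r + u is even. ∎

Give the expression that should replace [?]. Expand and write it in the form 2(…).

2(b + d + g + 1)

Expanding: (2g + 1) + (2b + 1) + 2d = 2b + 2d + 2g + 2.
Every term is even; pulling out the factor of 2 gives 2(b + d + g + 1).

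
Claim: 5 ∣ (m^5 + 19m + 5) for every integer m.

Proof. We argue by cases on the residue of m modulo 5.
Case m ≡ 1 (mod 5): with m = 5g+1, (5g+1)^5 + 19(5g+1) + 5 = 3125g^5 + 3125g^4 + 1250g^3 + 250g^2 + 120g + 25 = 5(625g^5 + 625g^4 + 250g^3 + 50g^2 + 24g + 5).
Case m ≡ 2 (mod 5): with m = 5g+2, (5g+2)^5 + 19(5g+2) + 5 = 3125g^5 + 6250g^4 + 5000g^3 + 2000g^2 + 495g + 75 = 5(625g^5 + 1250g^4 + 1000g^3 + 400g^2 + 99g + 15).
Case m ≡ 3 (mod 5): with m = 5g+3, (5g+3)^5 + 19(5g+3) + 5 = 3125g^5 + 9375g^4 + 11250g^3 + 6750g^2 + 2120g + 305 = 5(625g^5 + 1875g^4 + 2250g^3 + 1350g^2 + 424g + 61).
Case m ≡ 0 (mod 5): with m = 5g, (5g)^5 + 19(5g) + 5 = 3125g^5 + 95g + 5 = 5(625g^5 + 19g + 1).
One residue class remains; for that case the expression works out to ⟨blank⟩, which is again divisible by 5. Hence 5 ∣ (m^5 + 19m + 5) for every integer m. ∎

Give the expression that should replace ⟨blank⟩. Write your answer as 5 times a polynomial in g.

5(625g^5 + 2500g^4 + 4000g^3 + 3200g^2 + 1299g + 221)

The residues treated are {1, 2, 3, 0}, so the missing case is m ≡ 4 (mod 5); write m = 5g+4.
Then (5g+4)^5 + 19(5g+4) + 5 = 3125g^5 + 12500g^4 + 20000g^3 + 16000g^2 + 6495g + 1105 = 5(625g^5 + 2500g^4 + 4000g^3 + 3200g^2 + 1299g + 221).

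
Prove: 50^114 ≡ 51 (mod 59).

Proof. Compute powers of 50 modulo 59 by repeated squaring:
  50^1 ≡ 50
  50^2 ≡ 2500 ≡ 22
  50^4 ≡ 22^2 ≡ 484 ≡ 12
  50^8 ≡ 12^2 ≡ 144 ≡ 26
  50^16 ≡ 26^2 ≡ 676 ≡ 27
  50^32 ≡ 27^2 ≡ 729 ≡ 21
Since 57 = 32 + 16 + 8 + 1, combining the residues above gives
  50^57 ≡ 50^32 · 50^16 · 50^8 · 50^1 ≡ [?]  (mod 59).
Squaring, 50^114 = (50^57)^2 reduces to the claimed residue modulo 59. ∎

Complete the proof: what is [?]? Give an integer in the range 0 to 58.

13

Multiply the listed residues: 21 · 27 · 26 · 50 = 567 → 14742 → 737100.
Reducing modulo 59: 737100 = 12493·59 + 13, so 50^57 ≡ 13.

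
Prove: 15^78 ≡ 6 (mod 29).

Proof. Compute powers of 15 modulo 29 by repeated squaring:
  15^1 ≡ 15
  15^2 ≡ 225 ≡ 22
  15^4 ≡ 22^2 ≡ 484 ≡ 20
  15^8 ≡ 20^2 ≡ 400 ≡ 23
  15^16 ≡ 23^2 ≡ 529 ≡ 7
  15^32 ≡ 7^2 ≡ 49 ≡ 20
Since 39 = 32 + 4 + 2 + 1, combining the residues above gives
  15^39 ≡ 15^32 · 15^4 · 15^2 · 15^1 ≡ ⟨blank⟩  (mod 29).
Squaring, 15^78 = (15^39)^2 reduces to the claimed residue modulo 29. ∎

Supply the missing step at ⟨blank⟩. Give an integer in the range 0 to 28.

21

Multiply the listed residues: 20 · 20 · 22 · 15 = 400 → 8800 → 132000.
Reducing modulo 29: 132000 = 4551·29 + 21, so 15^39 ≡ 21.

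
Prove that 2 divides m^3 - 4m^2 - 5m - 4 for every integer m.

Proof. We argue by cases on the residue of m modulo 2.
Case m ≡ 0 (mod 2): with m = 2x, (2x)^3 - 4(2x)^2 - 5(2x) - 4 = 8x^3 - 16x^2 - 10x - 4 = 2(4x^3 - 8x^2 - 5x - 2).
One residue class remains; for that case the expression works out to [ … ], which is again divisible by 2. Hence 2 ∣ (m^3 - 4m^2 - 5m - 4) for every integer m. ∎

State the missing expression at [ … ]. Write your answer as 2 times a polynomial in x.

2(4x^3 - 2x^2 - 10x - 6)

The residues treated are {0}, so the missing case is m ≡ 1 (mod 2); write m = 2x+1.
Then (2x+1)^3 - 4(2x+1)^2 - 5(2x+1) - 4 = 8x^3 - 4x^2 - 20x - 12 = 2(4x^3 - 2x^2 - 10x - 6).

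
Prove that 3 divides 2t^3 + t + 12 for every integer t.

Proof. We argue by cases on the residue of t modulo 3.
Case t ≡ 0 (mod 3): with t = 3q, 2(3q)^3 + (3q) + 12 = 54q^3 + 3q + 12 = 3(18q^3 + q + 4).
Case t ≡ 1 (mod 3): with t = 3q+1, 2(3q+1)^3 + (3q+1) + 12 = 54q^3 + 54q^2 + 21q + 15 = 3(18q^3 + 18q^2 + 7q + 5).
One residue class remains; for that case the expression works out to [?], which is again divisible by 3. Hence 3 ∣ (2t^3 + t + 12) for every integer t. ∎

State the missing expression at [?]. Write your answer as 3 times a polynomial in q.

The residues treated are {0, 1}, so the missing case is t ≡ 2 (mod 3); write t = 3q+2.
Then 2(3q+2)^3 + (3q+2) + 12 = 54q^3 + 108q^2 + 75q + 30 = 3(18q^3 + 36q^2 + 25q + 10).

3(18q^3 + 36q^2 + 25q + 10)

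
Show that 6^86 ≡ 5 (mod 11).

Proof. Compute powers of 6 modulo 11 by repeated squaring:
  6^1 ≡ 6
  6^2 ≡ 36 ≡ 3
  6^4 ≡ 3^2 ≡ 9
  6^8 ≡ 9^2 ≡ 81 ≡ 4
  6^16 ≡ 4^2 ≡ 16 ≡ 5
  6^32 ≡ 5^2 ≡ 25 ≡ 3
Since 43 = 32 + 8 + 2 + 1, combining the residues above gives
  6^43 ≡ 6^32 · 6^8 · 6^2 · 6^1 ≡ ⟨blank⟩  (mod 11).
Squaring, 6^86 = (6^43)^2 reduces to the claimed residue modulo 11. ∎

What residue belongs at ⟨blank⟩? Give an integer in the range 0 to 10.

6^32 · 6^8 · 6^2 · 6^1 ≡ 3 · 4 · 3 · 6 = 216.
216 mod 11 = 7, so 6^43 ≡ 7 (mod 11).

7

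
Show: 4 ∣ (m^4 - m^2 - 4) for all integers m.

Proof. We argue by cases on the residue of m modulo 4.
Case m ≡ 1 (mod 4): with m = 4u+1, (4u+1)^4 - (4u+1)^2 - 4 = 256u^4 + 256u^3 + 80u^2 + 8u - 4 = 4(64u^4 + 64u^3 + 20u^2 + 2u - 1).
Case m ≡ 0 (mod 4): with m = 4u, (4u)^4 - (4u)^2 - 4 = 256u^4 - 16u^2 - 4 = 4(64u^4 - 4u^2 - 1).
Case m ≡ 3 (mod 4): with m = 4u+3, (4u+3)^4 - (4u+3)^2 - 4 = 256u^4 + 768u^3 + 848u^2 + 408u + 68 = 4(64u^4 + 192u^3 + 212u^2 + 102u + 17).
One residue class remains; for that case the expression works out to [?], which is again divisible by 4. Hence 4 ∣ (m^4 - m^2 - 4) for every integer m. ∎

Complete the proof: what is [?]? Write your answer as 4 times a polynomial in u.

4(64u^4 + 128u^3 + 92u^2 + 28u + 2)

The residues treated are {1, 0, 3}, so the missing case is m ≡ 2 (mod 4); write m = 4u+2.
Then (4u+2)^4 - (4u+2)^2 - 4 = 256u^4 + 512u^3 + 368u^2 + 112u + 8 = 4(64u^4 + 128u^3 + 92u^2 + 28u + 2).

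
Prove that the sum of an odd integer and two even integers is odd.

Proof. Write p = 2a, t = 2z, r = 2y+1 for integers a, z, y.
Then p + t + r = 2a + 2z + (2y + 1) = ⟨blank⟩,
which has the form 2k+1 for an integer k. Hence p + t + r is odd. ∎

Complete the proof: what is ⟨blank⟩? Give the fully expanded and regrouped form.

Expanding: 2a + 2z + (2y + 1) = 2a + 2y + 2z + 1.
Every term except the constant is even, so this is 2(a + y + z) + 1,
and a + y + z ∈ ℤ gives the required form.

2(a + y + z) + 1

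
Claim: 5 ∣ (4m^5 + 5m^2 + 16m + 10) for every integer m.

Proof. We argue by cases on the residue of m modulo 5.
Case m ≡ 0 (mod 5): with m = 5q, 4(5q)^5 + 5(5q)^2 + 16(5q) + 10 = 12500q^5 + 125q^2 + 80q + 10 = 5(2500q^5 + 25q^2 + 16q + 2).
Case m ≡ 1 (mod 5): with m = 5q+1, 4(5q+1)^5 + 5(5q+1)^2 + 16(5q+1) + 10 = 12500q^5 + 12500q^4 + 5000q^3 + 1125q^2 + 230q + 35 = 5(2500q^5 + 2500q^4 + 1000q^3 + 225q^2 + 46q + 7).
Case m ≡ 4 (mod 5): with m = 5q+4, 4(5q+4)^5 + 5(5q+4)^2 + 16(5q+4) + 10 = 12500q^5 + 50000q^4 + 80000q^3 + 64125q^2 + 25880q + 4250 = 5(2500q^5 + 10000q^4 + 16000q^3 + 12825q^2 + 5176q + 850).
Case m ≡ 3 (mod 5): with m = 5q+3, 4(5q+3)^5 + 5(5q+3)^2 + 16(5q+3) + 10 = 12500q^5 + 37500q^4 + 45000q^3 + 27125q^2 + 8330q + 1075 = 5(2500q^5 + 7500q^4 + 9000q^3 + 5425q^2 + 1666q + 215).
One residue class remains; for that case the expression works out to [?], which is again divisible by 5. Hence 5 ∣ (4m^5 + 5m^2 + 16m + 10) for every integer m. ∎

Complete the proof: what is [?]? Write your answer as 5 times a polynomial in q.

5(2500q^5 + 5000q^4 + 4000q^3 + 1625q^2 + 356q + 38)

The residues treated are {0, 1, 4, 3}, so the missing case is m ≡ 2 (mod 5); write m = 5q+2.
Then 4(5q+2)^5 + 5(5q+2)^2 + 16(5q+2) + 10 = 12500q^5 + 25000q^4 + 20000q^3 + 8125q^2 + 1780q + 190 = 5(2500q^5 + 5000q^4 + 4000q^3 + 1625q^2 + 356q + 38).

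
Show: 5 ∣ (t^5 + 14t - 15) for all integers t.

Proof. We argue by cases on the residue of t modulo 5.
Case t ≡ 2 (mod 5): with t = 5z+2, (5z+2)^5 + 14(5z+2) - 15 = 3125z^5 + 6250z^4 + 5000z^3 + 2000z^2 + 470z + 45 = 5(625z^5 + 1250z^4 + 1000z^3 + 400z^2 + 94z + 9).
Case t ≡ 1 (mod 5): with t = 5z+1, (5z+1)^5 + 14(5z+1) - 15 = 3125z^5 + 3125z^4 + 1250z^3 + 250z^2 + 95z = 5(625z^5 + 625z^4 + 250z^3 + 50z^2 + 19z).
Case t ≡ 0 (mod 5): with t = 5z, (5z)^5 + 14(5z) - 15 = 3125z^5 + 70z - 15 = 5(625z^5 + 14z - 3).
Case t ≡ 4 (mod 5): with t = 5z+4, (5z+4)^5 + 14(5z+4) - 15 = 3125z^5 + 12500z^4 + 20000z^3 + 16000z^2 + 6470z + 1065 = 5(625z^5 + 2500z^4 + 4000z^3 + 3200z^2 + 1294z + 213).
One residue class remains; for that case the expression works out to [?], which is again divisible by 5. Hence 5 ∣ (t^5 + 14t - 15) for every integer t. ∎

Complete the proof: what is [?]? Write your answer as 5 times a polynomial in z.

Only t ≡ 3 (mod 5) is unaccounted for. Put t = 5z+3:
(5z+3)^5 + 14(5z+3) - 15 expands to 3125z^5 + 9375z^4 + 11250z^3 + 6750z^2 + 2095z + 270,
and factoring out 5 leaves 5(625z^5 + 1875z^4 + 2250z^3 + 1350z^2 + 419z + 54).

5(625z^5 + 1875z^4 + 2250z^3 + 1350z^2 + 419z + 54)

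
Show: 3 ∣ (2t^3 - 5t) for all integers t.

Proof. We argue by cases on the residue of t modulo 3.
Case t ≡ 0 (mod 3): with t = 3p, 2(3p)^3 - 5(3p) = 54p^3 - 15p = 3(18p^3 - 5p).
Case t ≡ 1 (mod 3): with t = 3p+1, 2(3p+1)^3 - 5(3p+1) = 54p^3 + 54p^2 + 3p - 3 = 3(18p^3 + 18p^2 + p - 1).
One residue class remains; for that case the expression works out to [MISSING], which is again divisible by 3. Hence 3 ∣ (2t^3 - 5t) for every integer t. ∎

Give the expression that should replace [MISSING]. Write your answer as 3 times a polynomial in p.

Only t ≡ 2 (mod 3) is unaccounted for. Put t = 3p+2:
2(3p+2)^3 - 5(3p+2) expands to 54p^3 + 108p^2 + 57p + 6,
and factoring out 3 leaves 3(18p^3 + 36p^2 + 19p + 2).

3(18p^3 + 36p^2 + 19p + 2)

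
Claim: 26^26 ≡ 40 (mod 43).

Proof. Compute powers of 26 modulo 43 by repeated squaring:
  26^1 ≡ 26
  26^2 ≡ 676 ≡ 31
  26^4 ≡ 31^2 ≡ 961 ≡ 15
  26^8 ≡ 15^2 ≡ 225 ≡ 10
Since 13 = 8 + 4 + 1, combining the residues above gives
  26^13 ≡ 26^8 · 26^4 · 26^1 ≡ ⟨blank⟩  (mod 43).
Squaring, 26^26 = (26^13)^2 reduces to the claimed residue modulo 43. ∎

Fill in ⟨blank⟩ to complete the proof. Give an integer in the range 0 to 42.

26^8 · 26^4 · 26^1 ≡ 10 · 15 · 26 = 3900.
3900 mod 43 = 30, so 26^13 ≡ 30 (mod 43).

30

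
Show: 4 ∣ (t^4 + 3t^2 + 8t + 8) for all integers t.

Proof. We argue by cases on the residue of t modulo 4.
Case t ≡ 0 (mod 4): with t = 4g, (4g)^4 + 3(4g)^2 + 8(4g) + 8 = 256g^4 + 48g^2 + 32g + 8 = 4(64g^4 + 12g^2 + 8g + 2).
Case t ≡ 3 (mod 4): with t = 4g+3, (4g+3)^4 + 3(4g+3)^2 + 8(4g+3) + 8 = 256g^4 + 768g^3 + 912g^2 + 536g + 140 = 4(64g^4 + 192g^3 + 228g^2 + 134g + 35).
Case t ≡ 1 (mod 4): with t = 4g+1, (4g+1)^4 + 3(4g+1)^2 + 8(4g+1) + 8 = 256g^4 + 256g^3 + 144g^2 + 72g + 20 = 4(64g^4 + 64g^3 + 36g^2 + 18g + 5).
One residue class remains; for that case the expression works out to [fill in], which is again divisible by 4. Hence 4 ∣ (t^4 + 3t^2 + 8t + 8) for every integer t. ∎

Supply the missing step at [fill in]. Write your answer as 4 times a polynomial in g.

The residues treated are {0, 3, 1}, so the missing case is t ≡ 2 (mod 4); write t = 4g+2.
Then (4g+2)^4 + 3(4g+2)^2 + 8(4g+2) + 8 = 256g^4 + 512g^3 + 432g^2 + 208g + 52 = 4(64g^4 + 128g^3 + 108g^2 + 52g + 13).

4(64g^4 + 128g^3 + 108g^2 + 52g + 13)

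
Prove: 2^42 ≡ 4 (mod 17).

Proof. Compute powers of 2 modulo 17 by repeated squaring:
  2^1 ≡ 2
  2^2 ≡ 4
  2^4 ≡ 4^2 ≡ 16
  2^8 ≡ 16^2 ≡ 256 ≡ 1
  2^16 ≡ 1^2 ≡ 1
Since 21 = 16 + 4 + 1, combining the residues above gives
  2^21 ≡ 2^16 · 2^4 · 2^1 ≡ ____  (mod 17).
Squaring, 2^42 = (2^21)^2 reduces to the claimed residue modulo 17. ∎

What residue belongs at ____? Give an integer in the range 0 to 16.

15

Multiply the listed residues: 1 · 16 · 2 = 16 → 32.
Reducing modulo 17: 32 = 1·17 + 15, so 2^21 ≡ 15.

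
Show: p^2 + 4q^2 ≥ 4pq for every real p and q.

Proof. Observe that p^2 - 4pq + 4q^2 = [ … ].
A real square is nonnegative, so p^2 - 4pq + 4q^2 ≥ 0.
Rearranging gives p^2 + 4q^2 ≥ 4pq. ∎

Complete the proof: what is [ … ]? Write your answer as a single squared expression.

The leading and trailing coefficients are 1^2 and 2^2, and 4 = 2·1·2, so the trinomial is (p - 2q)^2.
Hence p^2 - 4pq + 4q^2 ≥ 0.

(p - 2q)^2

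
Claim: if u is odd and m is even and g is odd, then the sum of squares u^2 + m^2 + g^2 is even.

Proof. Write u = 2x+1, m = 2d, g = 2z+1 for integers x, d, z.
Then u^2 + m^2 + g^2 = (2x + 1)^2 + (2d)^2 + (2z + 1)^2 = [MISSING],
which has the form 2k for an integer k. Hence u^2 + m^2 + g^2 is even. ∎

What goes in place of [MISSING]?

2(2d^2 + 2x^2 + 2x + 2z^2 + 2z + 1)

Expanding: (2x + 1)^2 + (2d)^2 + (2z + 1)^2 = 4d^2 + 4x^2 + 4x + 4z^2 + 4z + 2.
Every term is even; pulling out the factor of 2 gives 2(2d^2 + 2x^2 + 2x + 2z^2 + 2z + 1).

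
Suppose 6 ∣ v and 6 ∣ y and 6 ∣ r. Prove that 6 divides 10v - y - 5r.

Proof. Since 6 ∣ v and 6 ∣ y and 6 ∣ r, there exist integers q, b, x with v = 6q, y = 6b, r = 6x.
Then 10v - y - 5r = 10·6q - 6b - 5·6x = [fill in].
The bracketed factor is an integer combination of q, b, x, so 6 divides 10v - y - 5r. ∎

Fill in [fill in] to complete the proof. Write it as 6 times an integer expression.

6(-b + 10q - 5x)

Each term has a factor of 6: 10·6q - 6b - 5·6x = 6·(-b + 10q - 5x).
Since -b + 10q - 5x is an integer, 6 ∣ (10v - y - 5r).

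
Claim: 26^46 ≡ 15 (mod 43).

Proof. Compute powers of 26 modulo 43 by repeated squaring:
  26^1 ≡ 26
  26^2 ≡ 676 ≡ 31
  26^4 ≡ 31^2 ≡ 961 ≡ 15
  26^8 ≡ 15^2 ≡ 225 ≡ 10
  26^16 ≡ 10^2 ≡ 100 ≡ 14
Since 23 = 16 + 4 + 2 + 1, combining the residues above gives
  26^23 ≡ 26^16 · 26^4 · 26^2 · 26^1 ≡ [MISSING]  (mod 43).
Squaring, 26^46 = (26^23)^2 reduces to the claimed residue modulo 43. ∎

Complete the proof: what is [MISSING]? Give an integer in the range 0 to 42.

26^16 · 26^4 · 26^2 · 26^1 ≡ 14 · 15 · 31 · 26 = 169260.
169260 mod 43 = 12, so 26^23 ≡ 12 (mod 43).

12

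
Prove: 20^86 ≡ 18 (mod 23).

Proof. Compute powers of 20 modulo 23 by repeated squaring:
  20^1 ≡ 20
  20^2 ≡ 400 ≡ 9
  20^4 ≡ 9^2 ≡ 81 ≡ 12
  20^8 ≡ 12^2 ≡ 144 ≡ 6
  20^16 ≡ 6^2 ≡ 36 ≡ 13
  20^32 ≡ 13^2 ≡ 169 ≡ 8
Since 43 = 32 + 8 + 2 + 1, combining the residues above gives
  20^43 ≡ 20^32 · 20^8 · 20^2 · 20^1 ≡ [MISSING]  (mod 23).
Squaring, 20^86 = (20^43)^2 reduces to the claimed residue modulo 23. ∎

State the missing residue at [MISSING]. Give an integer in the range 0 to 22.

15

20^32 · 20^8 · 20^2 · 20^1 ≡ 8 · 6 · 9 · 20 = 8640.
8640 mod 23 = 15, so 20^43 ≡ 15 (mod 23).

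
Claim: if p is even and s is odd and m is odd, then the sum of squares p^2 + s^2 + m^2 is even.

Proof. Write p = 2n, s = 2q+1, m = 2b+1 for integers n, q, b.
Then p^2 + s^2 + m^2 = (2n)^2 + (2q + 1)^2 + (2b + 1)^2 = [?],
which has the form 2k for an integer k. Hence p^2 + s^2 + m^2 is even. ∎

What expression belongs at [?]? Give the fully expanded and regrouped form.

2(2b^2 + 2b + 2n^2 + 2q^2 + 2q + 1)

(2n)^2 + (2q + 1)^2 + (2b + 1)^2 = 4b^2 + 4b + 4n^2 + 4q^2 + 4q + 2
= 2(2b^2 + 2b + 2n^2 + 2q^2 + 2q + 1).
Since 2b^2 + 2b + 2n^2 + 2q^2 + 2q + 1 is an integer, the sum of squares is of the form 2k for an integer k.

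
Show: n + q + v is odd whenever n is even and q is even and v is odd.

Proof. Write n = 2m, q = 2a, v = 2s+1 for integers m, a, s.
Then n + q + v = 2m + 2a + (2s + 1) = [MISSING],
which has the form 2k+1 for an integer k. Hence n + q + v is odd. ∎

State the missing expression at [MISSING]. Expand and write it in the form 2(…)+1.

2(a + m + s) + 1

Expanding: 2m + 2a + (2s + 1) = 2a + 2m + 2s + 1.
Every term except the constant is even, so this is 2(a + m + s) + 1,
and a + m + s ∈ ℤ gives the required form.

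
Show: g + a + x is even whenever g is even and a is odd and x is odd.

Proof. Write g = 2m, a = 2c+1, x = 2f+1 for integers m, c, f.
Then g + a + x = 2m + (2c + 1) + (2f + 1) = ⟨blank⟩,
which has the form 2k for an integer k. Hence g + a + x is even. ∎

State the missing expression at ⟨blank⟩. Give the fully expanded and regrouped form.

Expanding: 2m + (2c + 1) + (2f + 1) = 2c + 2f + 2m + 2.
Every term is even; pulling out the factor of 2 gives 2(c + f + m + 1).

2(c + f + m + 1)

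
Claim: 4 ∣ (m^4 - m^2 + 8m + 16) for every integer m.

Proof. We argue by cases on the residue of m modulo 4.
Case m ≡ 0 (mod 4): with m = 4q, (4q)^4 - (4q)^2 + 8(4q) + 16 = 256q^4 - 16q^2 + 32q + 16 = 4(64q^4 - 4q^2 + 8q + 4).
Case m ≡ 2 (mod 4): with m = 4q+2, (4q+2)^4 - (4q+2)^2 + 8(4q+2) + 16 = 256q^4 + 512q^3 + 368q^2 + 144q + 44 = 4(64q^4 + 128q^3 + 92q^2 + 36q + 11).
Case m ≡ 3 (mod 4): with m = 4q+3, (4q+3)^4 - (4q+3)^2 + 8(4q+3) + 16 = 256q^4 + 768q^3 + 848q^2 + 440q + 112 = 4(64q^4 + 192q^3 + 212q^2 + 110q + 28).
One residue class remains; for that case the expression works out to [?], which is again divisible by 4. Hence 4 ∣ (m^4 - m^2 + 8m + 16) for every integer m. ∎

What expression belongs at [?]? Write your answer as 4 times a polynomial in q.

4(64q^4 + 64q^3 + 20q^2 + 10q + 6)

Only m ≡ 1 (mod 4) is unaccounted for. Put m = 4q+1:
(4q+1)^4 - (4q+1)^2 + 8(4q+1) + 16 expands to 256q^4 + 256q^3 + 80q^2 + 40q + 24,
and factoring out 4 leaves 4(64q^4 + 64q^3 + 20q^2 + 10q + 6).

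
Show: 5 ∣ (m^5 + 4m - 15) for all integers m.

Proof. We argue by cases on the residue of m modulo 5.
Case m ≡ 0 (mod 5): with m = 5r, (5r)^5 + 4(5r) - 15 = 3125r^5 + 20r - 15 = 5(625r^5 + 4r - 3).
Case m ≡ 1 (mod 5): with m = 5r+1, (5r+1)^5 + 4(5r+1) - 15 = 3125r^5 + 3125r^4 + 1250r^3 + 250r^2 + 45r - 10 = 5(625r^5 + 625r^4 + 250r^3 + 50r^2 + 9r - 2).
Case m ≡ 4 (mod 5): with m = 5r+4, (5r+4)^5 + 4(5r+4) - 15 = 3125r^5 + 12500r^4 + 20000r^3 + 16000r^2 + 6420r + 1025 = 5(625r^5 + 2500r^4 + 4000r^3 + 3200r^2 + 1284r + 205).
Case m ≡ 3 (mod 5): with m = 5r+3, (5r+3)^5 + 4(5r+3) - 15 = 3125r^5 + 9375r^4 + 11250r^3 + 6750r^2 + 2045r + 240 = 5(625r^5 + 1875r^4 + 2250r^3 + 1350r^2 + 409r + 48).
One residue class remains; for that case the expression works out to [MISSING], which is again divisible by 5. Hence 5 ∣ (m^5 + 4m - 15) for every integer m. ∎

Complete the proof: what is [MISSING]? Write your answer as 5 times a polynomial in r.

5(625r^5 + 1250r^4 + 1000r^3 + 400r^2 + 84r + 5)

Only m ≡ 2 (mod 5) is unaccounted for. Put m = 5r+2:
(5r+2)^5 + 4(5r+2) - 15 expands to 3125r^5 + 6250r^4 + 5000r^3 + 2000r^2 + 420r + 25,
and factoring out 5 leaves 5(625r^5 + 1250r^4 + 1000r^3 + 400r^2 + 84r + 5).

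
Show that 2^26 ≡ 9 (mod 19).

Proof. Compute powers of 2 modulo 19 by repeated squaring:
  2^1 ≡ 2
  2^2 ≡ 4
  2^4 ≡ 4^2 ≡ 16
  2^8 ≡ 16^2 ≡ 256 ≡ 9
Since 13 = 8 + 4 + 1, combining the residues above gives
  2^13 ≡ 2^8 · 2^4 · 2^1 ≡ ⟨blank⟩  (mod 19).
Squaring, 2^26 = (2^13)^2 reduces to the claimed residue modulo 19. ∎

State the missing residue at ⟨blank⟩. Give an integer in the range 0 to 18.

3

2^8 · 2^4 · 2^1 ≡ 9 · 16 · 2 = 288.
288 mod 19 = 3, so 2^13 ≡ 3 (mod 19).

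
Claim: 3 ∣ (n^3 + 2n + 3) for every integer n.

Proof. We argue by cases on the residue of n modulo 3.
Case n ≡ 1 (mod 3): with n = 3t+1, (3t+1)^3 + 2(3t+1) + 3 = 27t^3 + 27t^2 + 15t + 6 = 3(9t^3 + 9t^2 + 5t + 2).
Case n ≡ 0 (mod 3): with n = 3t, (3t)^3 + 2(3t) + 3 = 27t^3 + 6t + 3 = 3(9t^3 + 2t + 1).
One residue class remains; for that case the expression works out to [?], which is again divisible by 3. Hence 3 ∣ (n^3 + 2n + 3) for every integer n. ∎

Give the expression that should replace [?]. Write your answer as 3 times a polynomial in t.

3(9t^3 + 18t^2 + 14t + 5)

Only n ≡ 2 (mod 3) is unaccounted for. Put n = 3t+2:
(3t+2)^3 + 2(3t+2) + 3 expands to 27t^3 + 54t^2 + 42t + 15,
and factoring out 3 leaves 3(9t^3 + 18t^2 + 14t + 5).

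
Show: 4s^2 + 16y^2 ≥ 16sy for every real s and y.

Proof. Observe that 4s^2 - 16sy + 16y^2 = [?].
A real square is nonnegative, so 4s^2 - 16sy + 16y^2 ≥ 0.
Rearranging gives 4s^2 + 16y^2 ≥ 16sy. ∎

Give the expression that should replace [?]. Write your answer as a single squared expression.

The leading and trailing coefficients are 2^2 and 4^2, and 16 = 2·2·4, so the trinomial is (2s - 4y)^2.
Hence 4s^2 - 16sy + 16y^2 ≥ 0.

(2s - 4y)^2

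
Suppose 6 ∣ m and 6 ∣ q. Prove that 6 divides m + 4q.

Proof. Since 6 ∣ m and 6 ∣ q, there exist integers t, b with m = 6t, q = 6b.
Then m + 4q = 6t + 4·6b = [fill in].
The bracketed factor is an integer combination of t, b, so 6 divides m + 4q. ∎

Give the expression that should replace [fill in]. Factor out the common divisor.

Each term has a factor of 6: 6t + 4·6b = 6·(4b + t).
Since 4b + t is an integer, 6 ∣ (m + 4q).

6(4b + t)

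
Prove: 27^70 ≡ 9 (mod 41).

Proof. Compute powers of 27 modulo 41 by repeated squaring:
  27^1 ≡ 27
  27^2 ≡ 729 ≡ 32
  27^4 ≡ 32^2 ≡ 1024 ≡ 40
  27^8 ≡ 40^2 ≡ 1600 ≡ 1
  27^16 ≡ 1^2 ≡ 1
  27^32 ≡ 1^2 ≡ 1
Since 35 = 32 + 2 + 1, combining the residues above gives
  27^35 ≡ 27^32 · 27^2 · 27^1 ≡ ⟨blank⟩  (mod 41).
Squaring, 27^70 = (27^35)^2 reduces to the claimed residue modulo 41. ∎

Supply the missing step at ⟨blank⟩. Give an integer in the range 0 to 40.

3

Multiply the listed residues: 1 · 32 · 27 = 32 → 864.
Reducing modulo 41: 864 = 21·41 + 3, so 27^35 ≡ 3.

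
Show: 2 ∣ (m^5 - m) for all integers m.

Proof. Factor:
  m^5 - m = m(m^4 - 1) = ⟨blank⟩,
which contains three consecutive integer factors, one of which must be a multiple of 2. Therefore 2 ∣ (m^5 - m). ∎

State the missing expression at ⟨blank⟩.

m^4 - 1 = (m^2 - 1)(m^2 + 1), and m^2 - 1 = (m-1)(m+1).
So m(m^4 - 1) = (m - 1)m(m + 1)(m^2 + 1).

(m - 1)m(m + 1)(m^2 + 1)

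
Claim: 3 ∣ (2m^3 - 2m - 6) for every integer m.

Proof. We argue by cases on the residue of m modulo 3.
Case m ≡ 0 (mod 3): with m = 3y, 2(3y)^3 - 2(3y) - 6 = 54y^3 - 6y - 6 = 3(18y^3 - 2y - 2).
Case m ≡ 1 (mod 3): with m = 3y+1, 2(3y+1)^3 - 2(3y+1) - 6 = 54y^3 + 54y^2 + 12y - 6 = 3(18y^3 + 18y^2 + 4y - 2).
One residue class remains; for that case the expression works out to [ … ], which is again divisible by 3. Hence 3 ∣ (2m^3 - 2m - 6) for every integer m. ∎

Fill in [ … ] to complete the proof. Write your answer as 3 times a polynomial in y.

The residues treated are {0, 1}, so the missing case is m ≡ 2 (mod 3); write m = 3y+2.
Then 2(3y+2)^3 - 2(3y+2) - 6 = 54y^3 + 108y^2 + 66y + 6 = 3(18y^3 + 36y^2 + 22y + 2).

3(18y^3 + 36y^2 + 22y + 2)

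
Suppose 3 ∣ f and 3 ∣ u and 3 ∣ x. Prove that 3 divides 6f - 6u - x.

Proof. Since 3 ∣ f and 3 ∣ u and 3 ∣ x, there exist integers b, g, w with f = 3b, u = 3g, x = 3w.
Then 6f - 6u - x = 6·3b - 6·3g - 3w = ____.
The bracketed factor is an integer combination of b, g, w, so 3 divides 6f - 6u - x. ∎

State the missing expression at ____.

3(6b - 6g - w)

Pull the common 3 out of every term: 6·3b - 6·3g - 3w = 3(6b - 6g - w).
6b - 6g - w is an integer, which exhibits the divisibility.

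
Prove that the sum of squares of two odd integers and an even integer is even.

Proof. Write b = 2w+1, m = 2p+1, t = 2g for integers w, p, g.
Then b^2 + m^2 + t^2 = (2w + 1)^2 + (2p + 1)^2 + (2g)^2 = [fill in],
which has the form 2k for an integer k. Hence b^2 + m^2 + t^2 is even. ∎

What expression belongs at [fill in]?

2(2g^2 + 2p^2 + 2p + 2w^2 + 2w + 1)

Expanding: (2w + 1)^2 + (2p + 1)^2 + (2g)^2 = 4g^2 + 4p^2 + 4p + 4w^2 + 4w + 2.
Every term is even; pulling out the factor of 2 gives 2(2g^2 + 2p^2 + 2p + 2w^2 + 2w + 1).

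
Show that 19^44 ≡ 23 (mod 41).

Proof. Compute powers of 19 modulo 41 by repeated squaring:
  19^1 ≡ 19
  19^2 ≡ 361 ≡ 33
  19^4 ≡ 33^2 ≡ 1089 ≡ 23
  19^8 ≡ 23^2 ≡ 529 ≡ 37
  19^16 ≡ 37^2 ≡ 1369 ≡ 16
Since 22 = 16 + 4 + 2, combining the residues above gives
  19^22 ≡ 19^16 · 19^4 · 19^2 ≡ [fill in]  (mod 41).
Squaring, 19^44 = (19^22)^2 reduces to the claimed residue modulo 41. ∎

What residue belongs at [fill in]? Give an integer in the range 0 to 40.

19^16 · 19^4 · 19^2 ≡ 16 · 23 · 33 = 12144.
12144 mod 41 = 8, so 19^22 ≡ 8 (mod 41).

8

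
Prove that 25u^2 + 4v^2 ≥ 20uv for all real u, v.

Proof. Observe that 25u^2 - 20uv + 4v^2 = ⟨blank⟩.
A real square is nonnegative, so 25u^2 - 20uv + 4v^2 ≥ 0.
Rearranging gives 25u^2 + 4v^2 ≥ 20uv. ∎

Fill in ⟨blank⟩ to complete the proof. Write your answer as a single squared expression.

25u^2 - 20uv + 4v^2 is a perfect-square trinomial: the outer terms are (5u)^2 and (2v)^2, and the cross term is -2·5u·2v.
So 25u^2 - 20uv + 4v^2 = (5u - 2v)^2 ≥ 0.

(5u - 2v)^2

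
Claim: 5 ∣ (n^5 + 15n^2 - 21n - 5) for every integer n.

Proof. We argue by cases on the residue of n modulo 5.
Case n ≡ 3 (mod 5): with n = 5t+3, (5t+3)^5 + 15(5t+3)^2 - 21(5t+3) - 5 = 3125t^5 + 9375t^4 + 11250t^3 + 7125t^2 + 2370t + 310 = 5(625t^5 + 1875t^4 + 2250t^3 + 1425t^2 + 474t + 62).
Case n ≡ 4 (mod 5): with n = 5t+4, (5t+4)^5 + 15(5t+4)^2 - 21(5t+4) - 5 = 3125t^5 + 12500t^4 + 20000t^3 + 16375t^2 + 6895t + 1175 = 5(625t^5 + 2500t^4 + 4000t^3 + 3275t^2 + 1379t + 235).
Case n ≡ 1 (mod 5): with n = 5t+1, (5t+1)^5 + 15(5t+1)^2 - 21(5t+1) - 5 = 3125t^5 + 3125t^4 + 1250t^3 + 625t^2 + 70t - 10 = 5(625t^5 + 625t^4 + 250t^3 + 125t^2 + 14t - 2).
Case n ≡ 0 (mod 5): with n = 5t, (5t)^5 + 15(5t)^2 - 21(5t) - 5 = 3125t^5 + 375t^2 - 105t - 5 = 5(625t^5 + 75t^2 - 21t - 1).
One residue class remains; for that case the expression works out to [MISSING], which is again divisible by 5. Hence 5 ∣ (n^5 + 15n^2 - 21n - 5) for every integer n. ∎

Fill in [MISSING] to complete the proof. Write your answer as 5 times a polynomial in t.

5(625t^5 + 1250t^4 + 1000t^3 + 475t^2 + 119t + 9)

The residues treated are {3, 4, 1, 0}, so the missing case is n ≡ 2 (mod 5); write n = 5t+2.
Then (5t+2)^5 + 15(5t+2)^2 - 21(5t+2) - 5 = 3125t^5 + 6250t^4 + 5000t^3 + 2375t^2 + 595t + 45 = 5(625t^5 + 1250t^4 + 1000t^3 + 475t^2 + 119t + 9).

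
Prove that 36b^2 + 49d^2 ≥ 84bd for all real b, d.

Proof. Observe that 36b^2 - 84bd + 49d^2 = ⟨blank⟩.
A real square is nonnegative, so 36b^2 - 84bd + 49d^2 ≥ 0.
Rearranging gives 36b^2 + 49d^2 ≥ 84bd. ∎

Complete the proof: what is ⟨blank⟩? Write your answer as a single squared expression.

36b^2 - 84bd + 49d^2 is a perfect-square trinomial: the outer terms are (6b)^2 and (7d)^2, and the cross term is -2·6b·7d.
So 36b^2 - 84bd + 49d^2 = (6b - 7d)^2 ≥ 0.

(6b - 7d)^2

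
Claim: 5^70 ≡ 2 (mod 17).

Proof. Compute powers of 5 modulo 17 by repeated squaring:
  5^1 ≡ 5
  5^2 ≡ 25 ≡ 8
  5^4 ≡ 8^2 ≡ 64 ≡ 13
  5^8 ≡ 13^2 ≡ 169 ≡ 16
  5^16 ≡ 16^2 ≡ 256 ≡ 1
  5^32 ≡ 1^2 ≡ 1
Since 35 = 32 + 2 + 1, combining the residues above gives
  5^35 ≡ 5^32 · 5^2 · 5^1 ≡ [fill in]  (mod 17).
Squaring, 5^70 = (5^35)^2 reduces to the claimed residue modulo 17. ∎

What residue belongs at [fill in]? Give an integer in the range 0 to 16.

6

Multiply the listed residues: 1 · 8 · 5 = 8 → 40.
Reducing modulo 17: 40 = 2·17 + 6, so 5^35 ≡ 6.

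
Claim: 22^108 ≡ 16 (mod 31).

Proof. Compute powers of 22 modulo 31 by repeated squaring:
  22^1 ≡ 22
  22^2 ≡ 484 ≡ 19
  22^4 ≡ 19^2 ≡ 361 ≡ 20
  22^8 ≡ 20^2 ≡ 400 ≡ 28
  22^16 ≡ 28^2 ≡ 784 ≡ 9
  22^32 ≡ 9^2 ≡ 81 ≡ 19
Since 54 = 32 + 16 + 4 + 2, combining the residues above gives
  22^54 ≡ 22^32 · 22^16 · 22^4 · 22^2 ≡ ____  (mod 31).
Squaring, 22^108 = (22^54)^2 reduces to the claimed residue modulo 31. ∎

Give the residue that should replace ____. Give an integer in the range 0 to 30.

4

22^32 · 22^16 · 22^4 · 22^2 ≡ 19 · 9 · 20 · 19 = 64980.
64980 mod 31 = 4, so 22^54 ≡ 4 (mod 31).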